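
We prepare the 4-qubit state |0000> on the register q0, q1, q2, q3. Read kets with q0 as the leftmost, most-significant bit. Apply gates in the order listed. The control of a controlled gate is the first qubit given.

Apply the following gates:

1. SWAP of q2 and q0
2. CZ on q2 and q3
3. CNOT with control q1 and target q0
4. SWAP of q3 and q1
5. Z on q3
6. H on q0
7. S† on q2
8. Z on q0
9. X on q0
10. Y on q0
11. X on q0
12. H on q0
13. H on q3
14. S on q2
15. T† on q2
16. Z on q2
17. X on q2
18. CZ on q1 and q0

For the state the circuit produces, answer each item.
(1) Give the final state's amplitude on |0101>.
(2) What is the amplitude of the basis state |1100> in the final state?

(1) The final state's coefficient on |0101> equals 0.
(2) The final state's coefficient on |1100> equals 0.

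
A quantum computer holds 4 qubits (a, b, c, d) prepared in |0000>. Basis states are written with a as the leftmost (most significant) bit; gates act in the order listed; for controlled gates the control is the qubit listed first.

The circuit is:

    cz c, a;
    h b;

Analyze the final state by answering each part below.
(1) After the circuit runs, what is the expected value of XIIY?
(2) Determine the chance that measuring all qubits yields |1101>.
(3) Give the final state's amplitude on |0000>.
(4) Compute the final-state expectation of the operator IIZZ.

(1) The expectation value of XIIY is 0.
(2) Outcome |1101> occurs with probability 0.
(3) The final state's coefficient on |0000> equals sqrt(2)/2.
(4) The observable IIZZ averages to 1.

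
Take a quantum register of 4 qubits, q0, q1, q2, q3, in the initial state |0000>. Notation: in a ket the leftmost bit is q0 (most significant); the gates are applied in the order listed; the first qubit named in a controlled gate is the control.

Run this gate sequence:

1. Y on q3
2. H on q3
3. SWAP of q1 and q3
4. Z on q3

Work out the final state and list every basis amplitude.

After the circuit, the state carries amplitude sqrt(2)*I/2 on |0000>, -sqrt(2)*I/2 on |0100>, and 0 on every other basis state.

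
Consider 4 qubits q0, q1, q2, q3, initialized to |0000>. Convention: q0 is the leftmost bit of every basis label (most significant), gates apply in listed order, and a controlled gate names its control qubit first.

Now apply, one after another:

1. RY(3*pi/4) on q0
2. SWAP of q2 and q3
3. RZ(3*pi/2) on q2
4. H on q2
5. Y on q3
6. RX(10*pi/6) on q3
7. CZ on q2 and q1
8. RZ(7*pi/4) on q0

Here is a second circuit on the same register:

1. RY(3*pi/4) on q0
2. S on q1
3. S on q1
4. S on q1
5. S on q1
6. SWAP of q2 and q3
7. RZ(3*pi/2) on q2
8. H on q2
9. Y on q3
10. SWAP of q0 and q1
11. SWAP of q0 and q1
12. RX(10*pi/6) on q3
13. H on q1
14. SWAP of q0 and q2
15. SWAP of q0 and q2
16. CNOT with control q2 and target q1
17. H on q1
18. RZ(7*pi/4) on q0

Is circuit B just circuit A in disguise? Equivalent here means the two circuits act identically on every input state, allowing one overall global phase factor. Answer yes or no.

Yes — the two circuits implement the same unitary up to a global phase.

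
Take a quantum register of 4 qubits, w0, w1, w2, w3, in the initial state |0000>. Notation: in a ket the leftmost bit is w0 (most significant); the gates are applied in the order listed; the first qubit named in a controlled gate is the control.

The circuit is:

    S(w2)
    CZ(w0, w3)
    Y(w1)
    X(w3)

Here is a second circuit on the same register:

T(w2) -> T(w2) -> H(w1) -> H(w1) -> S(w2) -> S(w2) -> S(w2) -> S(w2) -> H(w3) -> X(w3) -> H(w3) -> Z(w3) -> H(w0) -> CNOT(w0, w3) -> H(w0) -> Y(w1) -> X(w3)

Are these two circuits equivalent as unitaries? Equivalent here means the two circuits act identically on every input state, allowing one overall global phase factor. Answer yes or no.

No: there is an input state on which the two circuits produce genuinely different outputs (not merely differing by a phase).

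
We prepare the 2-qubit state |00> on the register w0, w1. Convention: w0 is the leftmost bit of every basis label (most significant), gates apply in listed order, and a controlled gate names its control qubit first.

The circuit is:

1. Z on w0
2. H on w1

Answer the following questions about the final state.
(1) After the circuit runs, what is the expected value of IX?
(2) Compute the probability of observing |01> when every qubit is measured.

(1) The observable IX averages to 1.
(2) A full measurement returns |01> with probability 1/2.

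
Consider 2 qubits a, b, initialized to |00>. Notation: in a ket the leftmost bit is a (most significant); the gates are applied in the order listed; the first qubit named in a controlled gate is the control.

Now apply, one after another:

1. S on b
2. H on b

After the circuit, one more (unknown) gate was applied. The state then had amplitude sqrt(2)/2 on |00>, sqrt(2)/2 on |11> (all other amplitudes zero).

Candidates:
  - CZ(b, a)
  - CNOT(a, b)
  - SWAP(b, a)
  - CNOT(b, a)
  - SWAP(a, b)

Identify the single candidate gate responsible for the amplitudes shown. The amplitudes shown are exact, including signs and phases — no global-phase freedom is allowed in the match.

It was CNOT(b, a) that produced the state shown.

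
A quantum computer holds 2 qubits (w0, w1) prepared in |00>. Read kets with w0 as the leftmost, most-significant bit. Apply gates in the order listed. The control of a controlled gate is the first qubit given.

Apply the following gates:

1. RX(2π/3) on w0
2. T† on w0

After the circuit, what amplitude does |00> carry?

The amplitude on |00> is 1/2.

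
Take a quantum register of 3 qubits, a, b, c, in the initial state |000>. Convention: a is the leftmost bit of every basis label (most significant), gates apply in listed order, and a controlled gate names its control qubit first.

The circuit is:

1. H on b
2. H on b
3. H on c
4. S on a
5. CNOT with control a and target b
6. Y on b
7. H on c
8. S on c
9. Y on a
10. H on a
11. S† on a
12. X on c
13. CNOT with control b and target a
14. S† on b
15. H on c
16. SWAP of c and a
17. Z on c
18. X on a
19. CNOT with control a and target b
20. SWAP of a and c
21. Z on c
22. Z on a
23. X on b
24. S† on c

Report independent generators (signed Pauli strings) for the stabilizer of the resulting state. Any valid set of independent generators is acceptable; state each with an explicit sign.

The final state is stabilized by the group generated by -YII, -IXY, +IZZ; other independent generating sets are equally valid.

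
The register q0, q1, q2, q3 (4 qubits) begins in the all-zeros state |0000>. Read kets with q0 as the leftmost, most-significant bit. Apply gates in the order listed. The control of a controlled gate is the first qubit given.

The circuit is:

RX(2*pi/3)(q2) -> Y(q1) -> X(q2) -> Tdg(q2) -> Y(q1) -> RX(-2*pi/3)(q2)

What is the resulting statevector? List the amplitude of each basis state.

The resulting statevector has amplitude sqrt(3)*(-I + exp(I*pi/4))/4 on |0000>, 3/4 - exp(3*I*pi/4)/4 on |0010>, and 0 on every other basis state.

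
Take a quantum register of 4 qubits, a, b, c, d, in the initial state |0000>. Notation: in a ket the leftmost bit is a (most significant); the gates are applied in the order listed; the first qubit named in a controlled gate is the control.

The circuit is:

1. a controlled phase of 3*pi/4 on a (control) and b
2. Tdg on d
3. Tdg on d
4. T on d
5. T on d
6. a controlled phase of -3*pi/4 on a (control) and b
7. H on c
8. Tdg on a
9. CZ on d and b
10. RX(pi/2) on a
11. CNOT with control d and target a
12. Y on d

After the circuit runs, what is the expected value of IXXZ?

The expectation value of IXXZ is 0. Key observation: steps 1-6 multiply out to the identity, so the circuit reduces to the remaining gates.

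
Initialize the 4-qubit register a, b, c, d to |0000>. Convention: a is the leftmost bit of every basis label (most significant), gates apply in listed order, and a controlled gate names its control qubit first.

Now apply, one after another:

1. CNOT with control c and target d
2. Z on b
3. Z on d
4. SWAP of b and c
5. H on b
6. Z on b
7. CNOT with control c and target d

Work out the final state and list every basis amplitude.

The resulting statevector has amplitude sqrt(2)/2 on |0000>, -sqrt(2)/2 on |0100>, and 0 on every other basis state.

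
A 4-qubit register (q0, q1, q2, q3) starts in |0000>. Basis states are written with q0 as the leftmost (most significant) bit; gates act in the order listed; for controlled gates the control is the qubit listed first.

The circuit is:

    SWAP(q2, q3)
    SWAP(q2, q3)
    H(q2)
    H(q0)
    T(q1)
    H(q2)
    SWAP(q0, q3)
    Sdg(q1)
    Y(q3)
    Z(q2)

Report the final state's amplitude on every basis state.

The final amplitudes are -sqrt(2)*I/2 on |0000>, sqrt(2)*I/2 on |0001>, and 0 on every other basis state. Key observation: steps 1-2 multiply out to the identity, so the circuit reduces to the remaining gates.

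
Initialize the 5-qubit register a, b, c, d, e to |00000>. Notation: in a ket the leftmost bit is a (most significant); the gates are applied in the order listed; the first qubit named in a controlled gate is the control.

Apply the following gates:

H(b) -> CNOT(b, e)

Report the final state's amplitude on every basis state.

After the circuit, the state carries amplitude sqrt(2)/2 on |00000>, sqrt(2)/2 on |01001>, and 0 on every other basis state.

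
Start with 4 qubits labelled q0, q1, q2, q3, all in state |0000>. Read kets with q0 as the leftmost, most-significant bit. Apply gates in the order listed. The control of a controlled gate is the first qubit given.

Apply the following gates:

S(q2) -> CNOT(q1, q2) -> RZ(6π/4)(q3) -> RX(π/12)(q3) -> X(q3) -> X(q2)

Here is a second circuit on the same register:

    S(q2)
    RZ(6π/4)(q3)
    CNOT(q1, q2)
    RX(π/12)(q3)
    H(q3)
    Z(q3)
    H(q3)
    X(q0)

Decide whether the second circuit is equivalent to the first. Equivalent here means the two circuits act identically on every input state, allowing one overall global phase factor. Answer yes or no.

No: there is an input state on which the two circuits produce genuinely different outputs (not merely differing by a phase).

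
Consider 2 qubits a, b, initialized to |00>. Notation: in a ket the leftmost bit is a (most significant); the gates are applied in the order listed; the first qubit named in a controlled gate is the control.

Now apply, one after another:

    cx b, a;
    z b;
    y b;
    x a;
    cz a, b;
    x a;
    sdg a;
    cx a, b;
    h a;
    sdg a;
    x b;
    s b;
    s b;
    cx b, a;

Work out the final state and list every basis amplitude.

The final amplitudes are -sqrt(2)*I/2 on |00>, 0 on |01>, -sqrt(2)/2 on |10>, 0 on |11>.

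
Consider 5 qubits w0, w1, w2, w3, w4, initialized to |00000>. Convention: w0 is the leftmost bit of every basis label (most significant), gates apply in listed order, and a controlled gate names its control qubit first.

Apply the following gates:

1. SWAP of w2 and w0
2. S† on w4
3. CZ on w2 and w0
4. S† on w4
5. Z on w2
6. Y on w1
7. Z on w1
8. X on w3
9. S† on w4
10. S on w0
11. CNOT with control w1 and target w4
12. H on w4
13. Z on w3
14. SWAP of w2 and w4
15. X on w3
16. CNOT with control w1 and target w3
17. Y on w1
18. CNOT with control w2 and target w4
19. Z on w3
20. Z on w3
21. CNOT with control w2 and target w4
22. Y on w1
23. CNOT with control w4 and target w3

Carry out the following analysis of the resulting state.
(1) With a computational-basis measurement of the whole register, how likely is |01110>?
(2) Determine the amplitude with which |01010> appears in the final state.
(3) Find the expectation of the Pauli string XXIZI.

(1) The probability of measuring |01110> is 1/2.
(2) The final state's coefficient on |01010> equals sqrt(2)*I/2.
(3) The observable XXIZI averages to 0.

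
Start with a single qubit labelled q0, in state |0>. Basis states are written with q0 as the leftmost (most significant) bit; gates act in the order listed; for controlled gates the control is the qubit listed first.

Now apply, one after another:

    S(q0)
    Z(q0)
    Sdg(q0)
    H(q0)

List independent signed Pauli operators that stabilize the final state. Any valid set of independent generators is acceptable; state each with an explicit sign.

The final state is stabilized by the group generated by +X; other independent generating sets are equally valid.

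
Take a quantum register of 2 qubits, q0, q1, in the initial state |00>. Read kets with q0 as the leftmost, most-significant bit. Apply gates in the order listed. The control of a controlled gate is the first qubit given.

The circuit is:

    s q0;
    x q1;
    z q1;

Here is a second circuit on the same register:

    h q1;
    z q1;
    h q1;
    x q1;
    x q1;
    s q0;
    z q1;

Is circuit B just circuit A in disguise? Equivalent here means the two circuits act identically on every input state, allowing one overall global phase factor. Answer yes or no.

Yes — the two circuits implement the same unitary up to a global phase.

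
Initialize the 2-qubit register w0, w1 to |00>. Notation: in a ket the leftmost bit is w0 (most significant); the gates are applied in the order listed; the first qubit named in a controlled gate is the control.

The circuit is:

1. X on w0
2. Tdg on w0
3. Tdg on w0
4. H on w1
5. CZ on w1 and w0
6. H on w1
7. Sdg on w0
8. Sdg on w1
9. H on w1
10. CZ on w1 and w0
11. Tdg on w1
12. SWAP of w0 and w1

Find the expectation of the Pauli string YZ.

The observable YZ averages to sqrt(2)/2.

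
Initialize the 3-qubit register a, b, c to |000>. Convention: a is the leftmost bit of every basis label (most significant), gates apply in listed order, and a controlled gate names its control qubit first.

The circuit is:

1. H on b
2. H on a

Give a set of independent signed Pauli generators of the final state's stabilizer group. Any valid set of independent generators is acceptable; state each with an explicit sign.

The final state is stabilized by the group generated by +XII, +IXI, +IIZ; other independent generating sets are equally valid.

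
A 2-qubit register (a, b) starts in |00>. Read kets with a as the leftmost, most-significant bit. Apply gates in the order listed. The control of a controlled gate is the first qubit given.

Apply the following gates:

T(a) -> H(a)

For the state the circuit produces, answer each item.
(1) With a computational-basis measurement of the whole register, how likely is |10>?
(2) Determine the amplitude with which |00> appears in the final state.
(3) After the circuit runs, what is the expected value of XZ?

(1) The probability of measuring |10> is 1/2.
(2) |00> carries amplitude sqrt(2)/2 in the final state.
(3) The observable XZ averages to 1.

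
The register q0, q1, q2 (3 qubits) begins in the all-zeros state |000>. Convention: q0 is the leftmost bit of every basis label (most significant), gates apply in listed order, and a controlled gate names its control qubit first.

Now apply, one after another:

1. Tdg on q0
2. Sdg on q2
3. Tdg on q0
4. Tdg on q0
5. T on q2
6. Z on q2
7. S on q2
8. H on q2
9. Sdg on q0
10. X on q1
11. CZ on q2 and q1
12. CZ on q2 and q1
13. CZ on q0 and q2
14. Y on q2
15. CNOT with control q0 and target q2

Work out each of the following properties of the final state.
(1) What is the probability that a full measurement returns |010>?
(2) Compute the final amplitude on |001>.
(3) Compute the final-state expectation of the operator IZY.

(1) Outcome |010> occurs with probability 1/2. Key observation: gates 11-12 undo each other exactly, leaving only the rest of the circuit to track.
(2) The amplitude on |001> is 0.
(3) In the final state, IZY has expectation 0.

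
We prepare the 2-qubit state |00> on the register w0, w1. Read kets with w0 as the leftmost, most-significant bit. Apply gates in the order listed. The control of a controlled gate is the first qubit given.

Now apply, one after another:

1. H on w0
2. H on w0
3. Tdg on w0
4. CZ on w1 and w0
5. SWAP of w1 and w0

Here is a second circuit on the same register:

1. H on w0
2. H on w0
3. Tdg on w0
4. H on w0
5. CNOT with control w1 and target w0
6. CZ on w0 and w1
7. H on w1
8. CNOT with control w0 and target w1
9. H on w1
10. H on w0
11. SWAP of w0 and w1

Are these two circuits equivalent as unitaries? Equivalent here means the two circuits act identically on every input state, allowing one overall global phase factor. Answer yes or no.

Yes, they are equivalent — the unitaries differ by at most a global phase.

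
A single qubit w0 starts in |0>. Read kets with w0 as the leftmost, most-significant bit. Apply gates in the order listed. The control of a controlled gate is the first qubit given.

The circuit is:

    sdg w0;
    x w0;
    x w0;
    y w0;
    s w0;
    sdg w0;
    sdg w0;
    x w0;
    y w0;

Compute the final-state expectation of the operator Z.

The expectation value of Z is -1.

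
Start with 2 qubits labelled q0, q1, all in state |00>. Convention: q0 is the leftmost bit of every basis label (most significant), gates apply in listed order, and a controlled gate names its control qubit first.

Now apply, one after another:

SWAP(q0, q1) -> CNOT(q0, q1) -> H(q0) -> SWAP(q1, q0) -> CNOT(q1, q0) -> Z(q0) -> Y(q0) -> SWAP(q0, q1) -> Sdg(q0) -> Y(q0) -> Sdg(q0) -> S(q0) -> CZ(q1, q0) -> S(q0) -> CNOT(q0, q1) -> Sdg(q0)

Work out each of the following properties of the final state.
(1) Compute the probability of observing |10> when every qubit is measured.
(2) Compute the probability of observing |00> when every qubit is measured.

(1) The probability of measuring |10> is 1/2.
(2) The probability of measuring |00> is 1/2.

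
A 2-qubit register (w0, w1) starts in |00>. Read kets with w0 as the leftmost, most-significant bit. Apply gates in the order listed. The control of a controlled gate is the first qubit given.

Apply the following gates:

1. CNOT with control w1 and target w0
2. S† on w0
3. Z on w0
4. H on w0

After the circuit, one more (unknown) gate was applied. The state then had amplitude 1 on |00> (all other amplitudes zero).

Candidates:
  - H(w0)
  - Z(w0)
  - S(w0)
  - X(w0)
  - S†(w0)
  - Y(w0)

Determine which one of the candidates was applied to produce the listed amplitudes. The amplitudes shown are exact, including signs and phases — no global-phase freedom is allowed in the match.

The applied gate was H(w0).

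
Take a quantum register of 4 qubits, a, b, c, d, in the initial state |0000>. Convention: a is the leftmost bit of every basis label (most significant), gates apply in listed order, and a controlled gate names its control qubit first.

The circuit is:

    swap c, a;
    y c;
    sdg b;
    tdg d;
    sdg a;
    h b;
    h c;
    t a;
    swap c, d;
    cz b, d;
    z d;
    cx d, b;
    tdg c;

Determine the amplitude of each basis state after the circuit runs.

The resulting statevector has amplitude I/2 on |0000>, -I/2 on |0001>, I/2 on |0100>, I/2 on |0101>, and 0 on every other basis state.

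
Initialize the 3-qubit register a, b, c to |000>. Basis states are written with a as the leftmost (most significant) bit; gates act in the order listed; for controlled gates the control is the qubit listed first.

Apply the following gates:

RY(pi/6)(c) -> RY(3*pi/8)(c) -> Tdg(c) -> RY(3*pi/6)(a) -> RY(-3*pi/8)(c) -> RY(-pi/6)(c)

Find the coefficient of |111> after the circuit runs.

The amplitude on |111> is 0.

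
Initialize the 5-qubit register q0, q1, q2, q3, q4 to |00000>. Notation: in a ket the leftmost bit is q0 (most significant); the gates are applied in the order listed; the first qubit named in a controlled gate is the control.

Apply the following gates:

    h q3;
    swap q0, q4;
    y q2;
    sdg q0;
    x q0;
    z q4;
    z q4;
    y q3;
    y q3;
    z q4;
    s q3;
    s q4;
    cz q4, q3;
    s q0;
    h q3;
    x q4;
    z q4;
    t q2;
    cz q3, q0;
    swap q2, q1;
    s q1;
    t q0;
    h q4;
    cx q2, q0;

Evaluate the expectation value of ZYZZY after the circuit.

The expectation value of ZYZZY is 0. Key observation: steps 7-10 multiply out to the identity, so the circuit reduces to the remaining gates.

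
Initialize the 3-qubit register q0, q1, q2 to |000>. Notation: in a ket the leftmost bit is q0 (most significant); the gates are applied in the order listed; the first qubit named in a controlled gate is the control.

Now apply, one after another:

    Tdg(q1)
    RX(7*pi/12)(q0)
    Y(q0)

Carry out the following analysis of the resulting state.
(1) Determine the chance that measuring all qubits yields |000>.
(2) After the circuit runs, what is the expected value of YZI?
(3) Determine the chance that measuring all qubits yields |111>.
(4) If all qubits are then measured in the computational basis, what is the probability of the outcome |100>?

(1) Outcome |000> occurs with probability -sqrt(2)/8 + sqrt(6)/8 + 1/2.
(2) In the final state, YZI has expectation -sqrt(6)/4 - sqrt(2)/4.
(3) Outcome |111> occurs with probability 0.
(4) Outcome |100> occurs with probability -sqrt(6)/8 + sqrt(2)/8 + 1/2.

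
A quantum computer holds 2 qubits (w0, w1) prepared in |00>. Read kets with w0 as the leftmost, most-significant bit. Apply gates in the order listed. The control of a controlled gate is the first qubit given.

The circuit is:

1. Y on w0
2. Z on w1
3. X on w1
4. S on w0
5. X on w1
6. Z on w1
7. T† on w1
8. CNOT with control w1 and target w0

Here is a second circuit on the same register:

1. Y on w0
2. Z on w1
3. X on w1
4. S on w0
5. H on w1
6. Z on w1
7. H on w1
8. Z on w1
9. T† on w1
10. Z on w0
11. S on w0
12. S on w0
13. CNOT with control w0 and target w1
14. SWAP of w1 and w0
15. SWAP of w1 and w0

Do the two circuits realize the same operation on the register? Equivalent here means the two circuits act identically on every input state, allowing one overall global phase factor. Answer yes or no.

No — the two circuits implement different unitaries, even allowing a global phase.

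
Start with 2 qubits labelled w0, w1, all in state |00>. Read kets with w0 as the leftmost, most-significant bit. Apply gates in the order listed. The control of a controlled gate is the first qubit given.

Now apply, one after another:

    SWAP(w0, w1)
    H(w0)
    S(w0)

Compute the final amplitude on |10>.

|10> carries amplitude sqrt(2)*I/2 in the final state.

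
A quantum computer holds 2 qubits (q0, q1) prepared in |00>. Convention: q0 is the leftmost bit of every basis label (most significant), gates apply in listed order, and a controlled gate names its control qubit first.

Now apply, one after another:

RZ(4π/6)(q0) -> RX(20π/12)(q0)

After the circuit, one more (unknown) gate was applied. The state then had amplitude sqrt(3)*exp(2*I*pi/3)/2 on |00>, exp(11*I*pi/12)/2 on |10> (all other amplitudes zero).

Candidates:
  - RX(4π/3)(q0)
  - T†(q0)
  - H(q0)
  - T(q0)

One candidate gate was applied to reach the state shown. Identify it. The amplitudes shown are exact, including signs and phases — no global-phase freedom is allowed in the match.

The unique candidate consistent with the amplitudes is T†(q0).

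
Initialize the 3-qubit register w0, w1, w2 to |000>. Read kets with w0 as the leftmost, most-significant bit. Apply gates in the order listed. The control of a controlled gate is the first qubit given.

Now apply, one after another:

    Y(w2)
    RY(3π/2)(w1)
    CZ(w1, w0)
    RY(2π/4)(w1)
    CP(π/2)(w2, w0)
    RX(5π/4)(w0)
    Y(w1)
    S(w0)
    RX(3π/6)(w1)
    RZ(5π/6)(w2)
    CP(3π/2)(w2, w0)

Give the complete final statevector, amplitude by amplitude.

After the circuit, the state carries amplitude 0 on |000>, sqrt(4 - 2*sqrt(2))*exp(11*I*pi/12)/4 on |001>, 0 on |010>, -sqrt(4 - 2*sqrt(2))*exp(5*I*pi/12)/4 on |011>, 0 on |100>, -sqrt(2*sqrt(2) + 4)*exp(5*I*pi/12)/4 on |101>, 0 on |110>, -sqrt(2*sqrt(2) + 4)*exp(11*I*pi/12)/4 on |111>.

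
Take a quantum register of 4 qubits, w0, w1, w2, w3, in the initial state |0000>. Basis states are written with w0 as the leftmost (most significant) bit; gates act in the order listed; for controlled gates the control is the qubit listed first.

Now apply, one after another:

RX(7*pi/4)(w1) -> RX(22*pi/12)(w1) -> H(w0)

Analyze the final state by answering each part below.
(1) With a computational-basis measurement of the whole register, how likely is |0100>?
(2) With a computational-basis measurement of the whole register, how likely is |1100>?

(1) Outcome |0100> occurs with probability -sqrt(6)/16 + sqrt(2)/16 + 1/4.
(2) A full measurement returns |1100> with probability -sqrt(6)/16 + sqrt(2)/16 + 1/4.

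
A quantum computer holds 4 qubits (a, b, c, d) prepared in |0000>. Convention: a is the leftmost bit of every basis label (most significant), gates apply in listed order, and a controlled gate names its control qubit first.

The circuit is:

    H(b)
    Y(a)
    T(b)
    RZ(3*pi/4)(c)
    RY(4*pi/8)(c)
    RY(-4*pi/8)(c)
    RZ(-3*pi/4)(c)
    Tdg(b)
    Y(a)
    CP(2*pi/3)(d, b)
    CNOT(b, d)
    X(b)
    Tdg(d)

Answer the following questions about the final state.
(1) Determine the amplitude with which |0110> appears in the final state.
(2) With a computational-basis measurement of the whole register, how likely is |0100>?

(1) The amplitude on |0110> is 0.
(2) Outcome |0100> occurs with probability 1/2.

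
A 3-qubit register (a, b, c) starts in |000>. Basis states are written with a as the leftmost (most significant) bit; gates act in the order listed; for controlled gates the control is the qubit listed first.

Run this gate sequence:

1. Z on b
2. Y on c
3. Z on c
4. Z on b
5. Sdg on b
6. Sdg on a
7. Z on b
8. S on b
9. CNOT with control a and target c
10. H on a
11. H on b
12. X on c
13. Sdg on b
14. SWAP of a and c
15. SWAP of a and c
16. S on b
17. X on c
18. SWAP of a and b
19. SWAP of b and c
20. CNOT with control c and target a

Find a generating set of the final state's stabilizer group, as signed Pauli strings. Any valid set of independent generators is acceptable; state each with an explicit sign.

The final state is stabilized by the group generated by +XII, +IIX, -IZI; other independent generating sets are equally valid. Key observation: steps 12-17 multiply out to the identity, so the circuit reduces to the remaining gates.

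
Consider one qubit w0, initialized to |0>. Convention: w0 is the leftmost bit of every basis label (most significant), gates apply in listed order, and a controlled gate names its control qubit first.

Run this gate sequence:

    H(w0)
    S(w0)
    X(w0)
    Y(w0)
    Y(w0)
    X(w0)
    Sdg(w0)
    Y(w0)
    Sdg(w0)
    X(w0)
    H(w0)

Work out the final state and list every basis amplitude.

The resulting statevector has amplitude 1/2 - I/2 on |0>, 1/2 + I/2 on |1>. Key observation: the block from step 2 through step 7 cancels to the identity and can be dropped.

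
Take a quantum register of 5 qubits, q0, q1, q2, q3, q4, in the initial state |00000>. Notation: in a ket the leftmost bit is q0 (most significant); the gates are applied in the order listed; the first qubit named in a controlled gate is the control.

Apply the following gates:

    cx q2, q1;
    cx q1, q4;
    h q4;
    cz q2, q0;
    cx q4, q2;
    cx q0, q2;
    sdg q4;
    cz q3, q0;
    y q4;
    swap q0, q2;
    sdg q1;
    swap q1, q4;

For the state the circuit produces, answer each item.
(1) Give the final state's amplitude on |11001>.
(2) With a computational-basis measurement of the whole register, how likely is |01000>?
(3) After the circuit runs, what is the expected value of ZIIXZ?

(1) The final state's coefficient on |11001> equals 0.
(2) The probability of measuring |01000> is 1/2.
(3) The expectation value of ZIIXZ is 0.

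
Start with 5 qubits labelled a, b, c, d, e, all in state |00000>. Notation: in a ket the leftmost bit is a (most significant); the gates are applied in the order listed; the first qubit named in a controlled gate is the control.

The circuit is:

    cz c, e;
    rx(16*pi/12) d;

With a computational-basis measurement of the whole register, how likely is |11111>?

A full measurement returns |11111> with probability 0.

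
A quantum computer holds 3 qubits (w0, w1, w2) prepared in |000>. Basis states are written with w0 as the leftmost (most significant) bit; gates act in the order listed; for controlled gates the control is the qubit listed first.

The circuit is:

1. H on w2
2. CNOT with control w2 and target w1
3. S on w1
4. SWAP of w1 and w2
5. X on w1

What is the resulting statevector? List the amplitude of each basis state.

The resulting statevector has amplitude sqrt(2)*I/2 on |001>, sqrt(2)/2 on |010>, and 0 on every other basis state.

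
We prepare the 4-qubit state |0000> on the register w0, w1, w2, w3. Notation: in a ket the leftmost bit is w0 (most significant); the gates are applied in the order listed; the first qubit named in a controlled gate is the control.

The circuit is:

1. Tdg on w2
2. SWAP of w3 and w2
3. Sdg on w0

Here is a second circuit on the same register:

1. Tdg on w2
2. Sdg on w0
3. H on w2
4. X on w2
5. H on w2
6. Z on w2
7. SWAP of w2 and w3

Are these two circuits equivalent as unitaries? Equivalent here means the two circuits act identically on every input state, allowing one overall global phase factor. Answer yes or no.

Yes, they are equivalent — the unitaries differ by at most a global phase.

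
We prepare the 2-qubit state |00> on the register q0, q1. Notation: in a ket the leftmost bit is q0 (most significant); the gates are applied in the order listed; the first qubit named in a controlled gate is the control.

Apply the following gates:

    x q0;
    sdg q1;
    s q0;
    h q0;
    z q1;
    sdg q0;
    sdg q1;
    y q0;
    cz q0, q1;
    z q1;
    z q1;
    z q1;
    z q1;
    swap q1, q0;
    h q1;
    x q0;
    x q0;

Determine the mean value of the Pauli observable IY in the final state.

In the final state, IY has expectation -1.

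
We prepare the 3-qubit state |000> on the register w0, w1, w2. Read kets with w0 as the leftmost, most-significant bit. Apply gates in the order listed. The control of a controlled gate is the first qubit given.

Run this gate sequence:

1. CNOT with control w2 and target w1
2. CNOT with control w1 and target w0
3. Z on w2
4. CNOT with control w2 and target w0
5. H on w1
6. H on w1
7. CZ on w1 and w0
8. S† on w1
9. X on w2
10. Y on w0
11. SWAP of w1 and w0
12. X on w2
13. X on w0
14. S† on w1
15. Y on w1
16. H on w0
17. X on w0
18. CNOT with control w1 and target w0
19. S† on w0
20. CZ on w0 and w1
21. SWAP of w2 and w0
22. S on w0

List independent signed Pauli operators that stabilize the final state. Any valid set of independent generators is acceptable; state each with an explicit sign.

The stabilizer group can be generated by +IIY, +ZII, +IZI, among other valid generating sets.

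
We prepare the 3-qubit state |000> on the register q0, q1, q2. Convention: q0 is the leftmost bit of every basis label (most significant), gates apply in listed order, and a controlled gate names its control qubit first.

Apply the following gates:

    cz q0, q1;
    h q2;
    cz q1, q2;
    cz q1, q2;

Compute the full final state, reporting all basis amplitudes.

The final amplitudes are sqrt(2)/2 on |000>, sqrt(2)/2 on |001>, and 0 on every other basis state. Key observation: steps 3-4 multiply out to the identity, so the circuit reduces to the remaining gates.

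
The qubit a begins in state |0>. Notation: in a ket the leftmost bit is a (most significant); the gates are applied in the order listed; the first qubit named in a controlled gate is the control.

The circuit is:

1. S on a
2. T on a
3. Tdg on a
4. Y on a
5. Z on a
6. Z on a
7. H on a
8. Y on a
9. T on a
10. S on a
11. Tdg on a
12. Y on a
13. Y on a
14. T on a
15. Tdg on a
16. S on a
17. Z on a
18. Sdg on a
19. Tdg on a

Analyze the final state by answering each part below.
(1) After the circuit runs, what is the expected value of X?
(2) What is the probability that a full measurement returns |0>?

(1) The observable X averages to -sqrt(2)/2.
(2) Outcome |0> occurs with probability 1/2.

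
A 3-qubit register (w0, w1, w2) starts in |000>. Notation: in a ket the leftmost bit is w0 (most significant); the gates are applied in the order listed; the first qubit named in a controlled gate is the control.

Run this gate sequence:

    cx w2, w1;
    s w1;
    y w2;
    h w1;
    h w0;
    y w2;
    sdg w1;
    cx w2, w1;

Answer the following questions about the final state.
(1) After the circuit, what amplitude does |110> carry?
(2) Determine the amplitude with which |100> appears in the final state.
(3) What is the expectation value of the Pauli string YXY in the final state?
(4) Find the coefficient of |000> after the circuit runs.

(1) |110> carries amplitude -I/2 in the final state.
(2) The final state's coefficient on |100> equals 1/2.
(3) The expectation value of YXY is 0.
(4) |000> carries amplitude 1/2 in the final state.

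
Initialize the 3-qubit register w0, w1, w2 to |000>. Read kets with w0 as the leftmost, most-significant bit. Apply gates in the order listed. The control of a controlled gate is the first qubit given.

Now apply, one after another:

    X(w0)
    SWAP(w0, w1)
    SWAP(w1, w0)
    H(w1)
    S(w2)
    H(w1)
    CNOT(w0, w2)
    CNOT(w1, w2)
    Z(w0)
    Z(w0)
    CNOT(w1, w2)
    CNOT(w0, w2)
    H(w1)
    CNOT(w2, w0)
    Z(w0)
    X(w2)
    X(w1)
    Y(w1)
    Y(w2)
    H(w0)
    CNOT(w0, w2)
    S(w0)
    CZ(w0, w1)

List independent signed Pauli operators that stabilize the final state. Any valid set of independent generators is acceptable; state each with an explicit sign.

One valid set of independent stabilizer generators is -XZY, -IXZ, +ZIZ (any independent generating set of the same group is equally correct). Key observation: the block from step 6 through step 13 cancels to the identity and can be dropped.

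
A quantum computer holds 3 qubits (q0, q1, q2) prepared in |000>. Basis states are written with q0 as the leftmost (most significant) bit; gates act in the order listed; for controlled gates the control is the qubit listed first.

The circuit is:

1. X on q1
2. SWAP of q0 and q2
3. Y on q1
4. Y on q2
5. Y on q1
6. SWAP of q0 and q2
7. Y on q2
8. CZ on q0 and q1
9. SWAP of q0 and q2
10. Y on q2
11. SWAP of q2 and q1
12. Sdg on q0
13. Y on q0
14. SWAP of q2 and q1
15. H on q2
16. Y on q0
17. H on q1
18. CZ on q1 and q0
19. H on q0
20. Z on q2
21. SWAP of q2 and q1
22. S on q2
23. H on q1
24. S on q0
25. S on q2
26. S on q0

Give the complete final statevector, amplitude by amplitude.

After the circuit, the state carries amplitude 0 on |000>, 0 on |001>, -1/2 on |010>, 1/2 on |011>, 0 on |100>, 0 on |101>, -1/2 on |110>, 1/2 on |111>.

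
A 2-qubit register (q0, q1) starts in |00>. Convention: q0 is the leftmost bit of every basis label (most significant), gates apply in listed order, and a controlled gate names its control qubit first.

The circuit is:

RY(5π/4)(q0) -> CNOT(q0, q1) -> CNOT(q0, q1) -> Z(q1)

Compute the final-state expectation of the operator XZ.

The observable XZ averages to -sqrt(2)/2. Key observation: steps 2-3 multiply out to the identity, so the circuit reduces to the remaining gates.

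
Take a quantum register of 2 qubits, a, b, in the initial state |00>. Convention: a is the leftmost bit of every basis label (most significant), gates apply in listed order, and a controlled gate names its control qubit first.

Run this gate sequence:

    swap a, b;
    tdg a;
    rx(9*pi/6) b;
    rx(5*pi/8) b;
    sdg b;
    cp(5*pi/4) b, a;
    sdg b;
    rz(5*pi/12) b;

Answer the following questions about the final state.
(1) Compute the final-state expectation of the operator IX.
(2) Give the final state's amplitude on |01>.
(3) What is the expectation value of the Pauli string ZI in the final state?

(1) In the final state, IX has expectation sqrt(2 - sqrt(2))*(-sqrt(6) - sqrt(2))/8.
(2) |01> carries amplitude -exp(17*I*pi/24)*sin(pi/16) in the final state.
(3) The expectation value of ZI is 1.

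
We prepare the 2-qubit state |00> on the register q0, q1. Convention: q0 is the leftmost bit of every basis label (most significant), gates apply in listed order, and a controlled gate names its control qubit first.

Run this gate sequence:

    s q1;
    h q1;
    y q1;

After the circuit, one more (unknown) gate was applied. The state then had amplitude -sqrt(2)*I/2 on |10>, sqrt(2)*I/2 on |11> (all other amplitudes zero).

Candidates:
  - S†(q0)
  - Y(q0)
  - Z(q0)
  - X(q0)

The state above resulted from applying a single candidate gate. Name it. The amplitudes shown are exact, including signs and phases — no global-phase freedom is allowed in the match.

The unique candidate consistent with the amplitudes is X(q0).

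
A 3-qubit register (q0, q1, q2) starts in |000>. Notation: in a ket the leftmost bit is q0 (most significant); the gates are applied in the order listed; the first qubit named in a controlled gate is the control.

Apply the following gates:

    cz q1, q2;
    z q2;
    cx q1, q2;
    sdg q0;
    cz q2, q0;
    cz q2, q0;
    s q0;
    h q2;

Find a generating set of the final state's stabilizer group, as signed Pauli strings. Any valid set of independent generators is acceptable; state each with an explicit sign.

The stabilizer group can be generated by +IIX, +ZII, +IZI, among other valid generating sets. Key observation: steps 4-7 multiply out to the identity, so the circuit reduces to the remaining gates.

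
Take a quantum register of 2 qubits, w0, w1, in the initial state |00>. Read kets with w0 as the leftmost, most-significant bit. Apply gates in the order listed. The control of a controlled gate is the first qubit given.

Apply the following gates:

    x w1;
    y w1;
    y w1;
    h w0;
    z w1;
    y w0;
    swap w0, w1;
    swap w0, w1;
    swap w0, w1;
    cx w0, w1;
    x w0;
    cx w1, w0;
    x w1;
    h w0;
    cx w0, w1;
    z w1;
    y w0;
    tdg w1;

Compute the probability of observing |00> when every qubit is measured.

A full measurement returns |00> with probability 1/4.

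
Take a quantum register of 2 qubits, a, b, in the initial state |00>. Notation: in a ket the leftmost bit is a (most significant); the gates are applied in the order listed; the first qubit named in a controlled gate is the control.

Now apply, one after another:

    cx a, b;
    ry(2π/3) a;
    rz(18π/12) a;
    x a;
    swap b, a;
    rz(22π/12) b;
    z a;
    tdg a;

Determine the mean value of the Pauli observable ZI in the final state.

The observable ZI averages to 1.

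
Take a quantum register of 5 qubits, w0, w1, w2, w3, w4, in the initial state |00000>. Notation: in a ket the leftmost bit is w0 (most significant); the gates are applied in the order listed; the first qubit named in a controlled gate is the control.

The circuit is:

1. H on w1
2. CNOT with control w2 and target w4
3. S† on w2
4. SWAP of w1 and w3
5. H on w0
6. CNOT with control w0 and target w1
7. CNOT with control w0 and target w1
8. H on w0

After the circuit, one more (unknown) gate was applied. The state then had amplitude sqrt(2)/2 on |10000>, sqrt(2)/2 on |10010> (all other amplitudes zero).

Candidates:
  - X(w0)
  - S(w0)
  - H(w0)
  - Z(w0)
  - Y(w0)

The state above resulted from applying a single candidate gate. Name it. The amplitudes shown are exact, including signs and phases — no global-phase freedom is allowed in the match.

The applied gate was X(w0). Key observation: gates 5-8 undo each other exactly, leaving only the rest of the circuit to track.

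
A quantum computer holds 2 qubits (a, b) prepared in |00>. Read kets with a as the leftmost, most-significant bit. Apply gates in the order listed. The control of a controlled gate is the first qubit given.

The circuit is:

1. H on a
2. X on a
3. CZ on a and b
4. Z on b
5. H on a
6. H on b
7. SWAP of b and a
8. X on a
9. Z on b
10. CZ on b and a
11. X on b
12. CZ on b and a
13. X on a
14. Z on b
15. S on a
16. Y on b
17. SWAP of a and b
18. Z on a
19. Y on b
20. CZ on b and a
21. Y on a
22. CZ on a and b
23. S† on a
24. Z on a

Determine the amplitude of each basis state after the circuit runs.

After the circuit, the state carries amplitude 0 on |00>, 0 on |01>, -sqrt(2)*I/2 on |10>, sqrt(2)/2 on |11>.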